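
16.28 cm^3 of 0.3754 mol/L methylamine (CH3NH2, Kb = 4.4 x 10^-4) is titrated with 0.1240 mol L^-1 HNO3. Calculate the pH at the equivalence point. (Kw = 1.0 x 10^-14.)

n(CH3NH2) = 0.3754 x 0.01628 = 0.006112 mol; V(HNO3) at equivalence = 0.006112/0.1240 = 0.04929 L.
At equivalence the base is fully converted to CH3NH3+; total volume = 0.06557 L, so [CH3NH3+] = 0.006112/0.06557 = 0.09321 M.
Ka(CH3NH3+) = Kw/Kb = 1.0e-14 / 4.4 x 10^-4 = 2.27e-11.
[H^+] = sqrt(Ka x [CH3NH3+]) = sqrt(2.27e-11 x 0.09321) = 1.46e-6 M.
pH = -log(1.46e-6) = 5.84.

5.84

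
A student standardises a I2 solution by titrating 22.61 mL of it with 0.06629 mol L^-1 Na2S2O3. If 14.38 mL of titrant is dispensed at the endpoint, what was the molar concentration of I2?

n(Na2S2O3) = 0.06629 x 0.01438 = 0.0009533 mol.
From the balanced equation, 2 mol Na2S2O3 reacts with 1 mol I2, so n(I2) = 0.0009533 x 1/2 = 0.0004766 mol.
[I2] = 0.0004766 / 0.02261 L = 0.0211 M.

0.0211 M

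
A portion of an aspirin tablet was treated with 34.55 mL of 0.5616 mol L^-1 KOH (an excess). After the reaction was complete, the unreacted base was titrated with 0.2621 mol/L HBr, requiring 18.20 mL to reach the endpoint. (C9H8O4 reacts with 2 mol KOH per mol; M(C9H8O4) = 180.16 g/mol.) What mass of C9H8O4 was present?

Total n(KOH) added = 0.5616 x 0.03455 = 0.01940 mol.
n(HBr) used = 0.2621 x 0.01820 = 0.004770 mol, which equals the excess n(KOH).
So n(KOH) consumed by the sample = 0.01940 - 0.004770 = 0.01463 mol.
n(C9H8O4) = 0.01463 / 2 = 0.007317 mol.
mass = 0.007317 mol x 180.16 g/mol = 1.32 g.

1.32 g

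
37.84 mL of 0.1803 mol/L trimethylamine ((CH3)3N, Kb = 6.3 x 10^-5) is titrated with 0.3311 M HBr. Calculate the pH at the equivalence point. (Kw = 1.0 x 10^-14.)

5.37

n((CH3)3N) = 0.1803 x 0.03784 = 0.006823 mol; V(HBr) at equivalence = 0.006823/0.3311 = 0.02061 L.
At equivalence the base is fully converted to (CH3)3NH+; total volume = 0.05845 L, so [(CH3)3NH+] = 0.006823/0.05845 = 0.1167 M.
Ka((CH3)3NH+) = Kw/Kb = 1.0e-14 / 6.3 x 10^-5 = 1.59e-10.
[H^+] = sqrt(Ka x [(CH3)3NH+]) = sqrt(1.59e-10 x 0.1167) = 4.30e-6 M.
pH = -log(4.30e-6) = 5.37.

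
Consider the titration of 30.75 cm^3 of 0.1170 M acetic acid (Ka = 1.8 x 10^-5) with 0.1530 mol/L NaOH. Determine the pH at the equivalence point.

8.78

n(CH3COOH) = 0.1170 x 0.03075 = 0.003598 mol; V(NaOH) at equivalence = 0.003598/0.1530 = 0.02351 L.
At equivalence all the acid is converted to CH3COO-; total volume = 0.03075 + 0.02351 = 0.05426 L, so [CH3COO-] = 0.003598/0.05426 = 0.06630 M.
Kb = Kw/Ka = 1.0e-14 / 1.8 x 10^-5 = 5.56e-10.
[OH^-] = sqrt(Kb x [CH3COO-]) = sqrt(5.56e-10 x 0.06630) = 6.07e-6 M.
pOH = 5.22, so pH = 14.00 - 5.22 = 8.78.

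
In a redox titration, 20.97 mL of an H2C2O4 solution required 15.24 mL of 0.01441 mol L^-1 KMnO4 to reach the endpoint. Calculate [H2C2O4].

0.0262 M

n(KMnO4) = 0.01441 x 0.01524 = 0.0002196 mol.
From the balanced equation, 2 mol KMnO4 reacts with 5 mol H2C2O4, so n(H2C2O4) = 0.0002196 x 5/2 = 0.0005490 mol.
[H2C2O4] = 0.0005490 / 0.02097 L = 0.0262 M.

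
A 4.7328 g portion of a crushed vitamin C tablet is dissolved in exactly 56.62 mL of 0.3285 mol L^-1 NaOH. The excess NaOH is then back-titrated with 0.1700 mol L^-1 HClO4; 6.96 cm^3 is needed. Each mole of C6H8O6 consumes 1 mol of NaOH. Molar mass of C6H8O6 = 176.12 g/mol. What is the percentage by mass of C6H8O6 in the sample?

64.8%

Total n(NaOH) added = 0.3285 x 0.05662 = 0.01860 mol.
n(HClO4) used = 0.1700 x 0.006960 = 0.001183 mol, which equals the excess n(NaOH).
So n(NaOH) consumed by the sample = 0.01860 - 0.001183 = 0.01742 mol.
n(C6H8O6) = 0.01742 / 1 = 0.01742 mol.
mass C6H8O6 = 0.01742 x 176.12 = 3.067 g, so %C6H8O6 = 3.067/4.7328 x 100 = 64.8%.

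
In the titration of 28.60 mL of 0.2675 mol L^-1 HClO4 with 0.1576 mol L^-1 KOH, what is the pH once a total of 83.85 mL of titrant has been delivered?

n(acid) = 0.2675 x 0.02860 = 0.007651 mol; n(KOH) added = 0.1576 x 0.08385 = 0.01321 mol.
Base is in excess by 0.01321 - 0.007651 = 0.005564 mol in a total volume of 0.1124 L.
[OH^-] = 0.005564/0.1124 = 0.04948 M, so pOH = 1.31 and pH = 14.00 - 1.31 = 12.69.

12.69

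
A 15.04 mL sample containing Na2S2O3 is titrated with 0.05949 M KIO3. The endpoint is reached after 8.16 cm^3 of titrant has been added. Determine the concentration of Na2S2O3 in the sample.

0.194 M

n(KIO3) = 0.05949 x 0.008160 = 0.0004854 mol.
From the balanced equation, 1 mol KIO3 reacts with 6 mol Na2S2O3, so n(Na2S2O3) = 0.0004854 x 6/1 = 0.002913 mol.
[Na2S2O3] = 0.002913 / 0.01504 L = 0.194 M.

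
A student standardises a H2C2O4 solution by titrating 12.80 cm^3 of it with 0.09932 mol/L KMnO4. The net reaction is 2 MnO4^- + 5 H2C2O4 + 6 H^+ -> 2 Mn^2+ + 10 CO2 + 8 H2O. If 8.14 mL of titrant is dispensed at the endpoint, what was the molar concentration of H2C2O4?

n(KMnO4) = 0.09932 x 0.008140 = 0.0008085 mol.
From the balanced equation, 2 mol KMnO4 reacts with 5 mol H2C2O4, so n(H2C2O4) = 0.0008085 x 5/2 = 0.002021 mol.
[H2C2O4] = 0.002021 / 0.01280 L = 0.158 M.

0.158 M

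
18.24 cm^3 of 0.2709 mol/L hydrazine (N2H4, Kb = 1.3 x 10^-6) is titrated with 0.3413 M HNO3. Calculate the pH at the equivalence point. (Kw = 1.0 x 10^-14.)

n(N2H4) = 0.2709 x 0.01824 = 0.004941 mol; V(HNO3) at equivalence = 0.004941/0.3413 = 0.01448 L.
At equivalence the base is fully converted to N2H5+; total volume = 0.03272 L, so [N2H5+] = 0.004941/0.03272 = 0.1510 M.
Ka(N2H5+) = Kw/Kb = 1.0e-14 / 1.3 x 10^-6 = 7.69e-9.
[H^+] = sqrt(Ka x [N2H5+]) = sqrt(7.69e-9 x 0.1510) = 3.41e-5 M.
pH = -log(3.41e-5) = 4.47.

4.47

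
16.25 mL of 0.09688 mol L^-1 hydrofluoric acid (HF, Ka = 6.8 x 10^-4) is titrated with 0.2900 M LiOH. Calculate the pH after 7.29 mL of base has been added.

n(acid) = 0.09688 x 0.01625 = 0.001574 mol; n(LiOH) added = 0.2900 x 0.007290 = 0.002114 mol.
Base is in excess by 0.002114 - 0.001574 = 0.0005398 mol in a total volume of 0.02354 L.
[OH^-] = 0.0005398/0.02354 = 0.02293 M, so pOH = 1.64 and pH = 14.00 - 1.64 = 12.36.

12.36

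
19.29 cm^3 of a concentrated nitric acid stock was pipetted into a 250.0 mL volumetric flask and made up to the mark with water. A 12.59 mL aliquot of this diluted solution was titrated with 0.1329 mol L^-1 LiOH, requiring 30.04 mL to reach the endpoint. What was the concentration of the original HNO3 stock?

4.11 M

n(LiOH) = 0.1329 x 0.03004 = 0.003992 mol.
n(HNO3) in the aliquot = 0.003992 mol.
[diluted HNO3] = 0.003992 / 0.01259 = 0.3171 M.
Dilution factor = 250.0/19.29 = 12.96, so [stock] = 0.3171 x 12.96 = 4.11 M.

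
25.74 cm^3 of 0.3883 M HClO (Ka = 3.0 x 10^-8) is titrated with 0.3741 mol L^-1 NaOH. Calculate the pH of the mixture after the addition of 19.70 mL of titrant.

Initial n(HClO) = 0.3883 x 0.02574 = 0.009995 mol.
n(NaOH) added = 0.3741 x 0.01970 = 0.007370 mol, converting that many moles of HClO to ClO-.
Remaining n(HClO) = 0.002625 mol; n(ClO-) = 0.007370 mol.
By Henderson-Hasselbalch, pH = pKa + log([A^-]/[HA]) = 7.52 + log(0.007370/0.002625) = 7.52 + (+0.45) = 7.97.

7.97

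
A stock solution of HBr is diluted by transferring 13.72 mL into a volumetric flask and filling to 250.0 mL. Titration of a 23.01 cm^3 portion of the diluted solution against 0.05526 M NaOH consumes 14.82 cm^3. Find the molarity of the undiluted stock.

0.649 M

n(NaOH) = 0.05526 x 0.01482 = 0.0008190 mol.
n(HBr) in the aliquot = 0.0008190 mol.
[diluted HBr] = 0.0008190 / 0.02301 = 0.03559 M.
Dilution factor = 250.0/13.72 = 18.22, so [stock] = 0.03559 x 18.22 = 0.649 M.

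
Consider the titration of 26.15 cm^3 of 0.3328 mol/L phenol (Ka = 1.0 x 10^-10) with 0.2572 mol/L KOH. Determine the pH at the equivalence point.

n(C6H5OH) = 0.3328 x 0.02615 = 0.008703 mol; V(KOH) at equivalence = 0.008703/0.2572 = 0.03384 L.
At equivalence all the acid is converted to C6H5O-; total volume = 0.02615 + 0.03384 = 0.05999 L, so [C6H5O-] = 0.008703/0.05999 = 0.1451 M.
Kb = Kw/Ka = 1.0e-14 / 1.0 x 10^-10 = 0.000100.
[OH^-] = sqrt(Kb x [C6H5O-]) = sqrt(0.000100 x 0.1451) = 0.00381 M.
pOH = 2.42, so pH = 14.00 - 2.42 = 11.58.

11.58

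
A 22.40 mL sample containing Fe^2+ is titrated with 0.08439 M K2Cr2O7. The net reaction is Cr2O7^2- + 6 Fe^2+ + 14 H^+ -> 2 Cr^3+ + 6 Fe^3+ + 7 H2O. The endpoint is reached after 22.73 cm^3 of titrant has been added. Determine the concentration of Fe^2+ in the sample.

n(K2Cr2O7) = 0.08439 x 0.02273 = 0.001918 mol.
From the balanced equation, 1 mol K2Cr2O7 reacts with 6 mol Fe^2+, so n(Fe^2+) = 0.001918 x 6/1 = 0.01151 mol.
[Fe^2+] = 0.01151 / 0.02240 L = 0.514 M.

0.514 M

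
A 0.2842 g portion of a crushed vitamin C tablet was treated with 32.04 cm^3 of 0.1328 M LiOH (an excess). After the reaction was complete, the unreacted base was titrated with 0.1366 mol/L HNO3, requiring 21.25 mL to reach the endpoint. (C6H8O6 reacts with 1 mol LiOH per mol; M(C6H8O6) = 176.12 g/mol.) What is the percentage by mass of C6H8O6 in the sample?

Total n(LiOH) added = 0.1328 x 0.03204 = 0.004255 mol.
n(HNO3) used = 0.1366 x 0.02125 = 0.002903 mol, which equals the excess n(LiOH).
So n(LiOH) consumed by the sample = 0.004255 - 0.002903 = 0.001352 mol.
n(C6H8O6) = 0.001352 / 1 = 0.001352 mol.
mass C6H8O6 = 0.001352 x 176.12 = 0.2381 g, so %C6H8O6 = 0.2381/0.2842 x 100 = 83.8%.

83.8%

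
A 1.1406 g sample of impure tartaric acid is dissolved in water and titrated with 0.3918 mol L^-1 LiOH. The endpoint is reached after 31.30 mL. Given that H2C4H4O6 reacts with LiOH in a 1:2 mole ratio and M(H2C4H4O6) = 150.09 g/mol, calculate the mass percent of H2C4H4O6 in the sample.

n(LiOH) = 0.3918 x 0.03130 = 0.01226 mol.
n(H2C4H4O6) = 0.01226 / 2 = 0.006132 mol.
mass of H2C4H4O6 = 0.006132 x 150.09 = 0.9203 g.
% purity = 0.9203 / 1.1406 x 100 = 80.7%.

80.7%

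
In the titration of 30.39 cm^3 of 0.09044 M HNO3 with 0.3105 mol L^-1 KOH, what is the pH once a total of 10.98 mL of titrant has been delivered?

12.20

n(acid) = 0.09044 x 0.03039 = 0.002748 mol; n(KOH) added = 0.3105 x 0.01098 = 0.003409 mol.
Base is in excess by 0.003409 - 0.002748 = 0.0006608 mol in a total volume of 0.04137 L.
[OH^-] = 0.0006608/0.04137 = 0.01597 M, so pOH = 1.80 and pH = 14.00 - 1.80 = 12.20.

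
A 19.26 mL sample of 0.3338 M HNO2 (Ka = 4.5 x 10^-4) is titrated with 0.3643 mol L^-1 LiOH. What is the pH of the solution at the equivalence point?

n(HNO2) = 0.3338 x 0.01926 = 0.006429 mol; V(LiOH) at equivalence = 0.006429/0.3643 = 0.01765 L.
At equivalence all the acid is converted to NO2-; total volume = 0.01926 + 0.01765 = 0.03691 L, so [NO2-] = 0.006429/0.03691 = 0.1742 M.
Kb = Kw/Ka = 1.0e-14 / 4.5 x 10^-4 = 2.22e-11.
[OH^-] = sqrt(Kb x [NO2-]) = sqrt(2.22e-11 x 0.1742) = 1.97e-6 M.
pOH = 5.71, so pH = 14.00 - 5.71 = 8.29.

8.29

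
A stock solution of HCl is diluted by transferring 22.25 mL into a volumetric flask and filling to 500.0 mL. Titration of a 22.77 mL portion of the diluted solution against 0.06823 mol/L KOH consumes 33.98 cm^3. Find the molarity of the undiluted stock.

n(KOH) = 0.06823 x 0.03398 = 0.002318 mol.
n(HCl) in the aliquot = 0.002318 mol.
[diluted HCl] = 0.002318 / 0.02277 = 0.1018 M.
Dilution factor = 500.0/22.25 = 22.47, so [stock] = 0.1018 x 22.47 = 2.29 M.

2.29 M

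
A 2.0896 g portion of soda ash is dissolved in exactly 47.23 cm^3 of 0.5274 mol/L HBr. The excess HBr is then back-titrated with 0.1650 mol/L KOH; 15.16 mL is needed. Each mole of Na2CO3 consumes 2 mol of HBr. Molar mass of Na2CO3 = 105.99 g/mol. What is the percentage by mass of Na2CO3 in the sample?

Total n(HBr) added = 0.5274 x 0.04723 = 0.02491 mol.
n(KOH) used = 0.1650 x 0.01516 = 0.002501 mol, which equals the excess n(HBr).
So n(HBr) consumed by the sample = 0.02491 - 0.002501 = 0.02241 mol.
n(Na2CO3) = 0.02241 / 2 = 0.01120 mol.
mass Na2CO3 = 0.01120 x 105.99 = 1.187 g, so %Na2CO3 = 1.187/2.0896 x 100 = 56.8%.

56.8%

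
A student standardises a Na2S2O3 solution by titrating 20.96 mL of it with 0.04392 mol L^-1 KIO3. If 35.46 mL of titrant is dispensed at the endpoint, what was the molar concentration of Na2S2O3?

n(KIO3) = 0.04392 x 0.03546 = 0.001557 mol.
From the balanced equation, 1 mol KIO3 reacts with 6 mol Na2S2O3, so n(Na2S2O3) = 0.001557 x 6/1 = 0.009344 mol.
[Na2S2O3] = 0.009344 / 0.02096 L = 0.446 M.

0.446 M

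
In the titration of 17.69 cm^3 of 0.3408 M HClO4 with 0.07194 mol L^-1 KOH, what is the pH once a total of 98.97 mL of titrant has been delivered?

n(acid) = 0.3408 x 0.01769 = 0.006029 mol; n(KOH) added = 0.07194 x 0.09897 = 0.007120 mol.
Base is in excess by 0.007120 - 0.006029 = 0.001091 mol in a total volume of 0.1167 L.
[OH^-] = 0.001091/0.1167 = 0.009353 M, so pOH = 2.03 and pH = 14.00 - 2.03 = 11.97.

11.97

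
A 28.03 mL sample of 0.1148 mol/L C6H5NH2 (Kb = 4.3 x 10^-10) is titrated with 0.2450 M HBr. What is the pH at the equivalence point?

n(C6H5NH2) = 0.1148 x 0.02803 = 0.003218 mol; V(HBr) at equivalence = 0.003218/0.2450 = 0.01313 L.
At equivalence the base is fully converted to C6H5NH3+; total volume = 0.04116 L, so [C6H5NH3+] = 0.003218/0.04116 = 0.07817 M.
Ka(C6H5NH3+) = Kw/Kb = 1.0e-14 / 4.3 x 10^-10 = 2.33e-5.
[H^+] = sqrt(Ka x [C6H5NH3+]) = sqrt(2.33e-5 x 0.07817) = 0.00135 M.
pH = -log(0.00135) = 2.87.

2.87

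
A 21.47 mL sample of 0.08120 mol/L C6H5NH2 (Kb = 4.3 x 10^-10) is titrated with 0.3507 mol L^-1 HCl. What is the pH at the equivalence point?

2.91

n(C6H5NH2) = 0.08120 x 0.02147 = 0.001743 mol; V(HCl) at equivalence = 0.001743/0.3507 = 0.004971 L.
At equivalence the base is fully converted to C6H5NH3+; total volume = 0.02644 L, so [C6H5NH3+] = 0.001743/0.02644 = 0.06593 M.
Ka(C6H5NH3+) = Kw/Kb = 1.0e-14 / 4.3 x 10^-10 = 2.33e-5.
[H^+] = sqrt(Ka x [C6H5NH3+]) = sqrt(2.33e-5 x 0.06593) = 0.00124 M.
pH = -log(0.00124) = 2.91.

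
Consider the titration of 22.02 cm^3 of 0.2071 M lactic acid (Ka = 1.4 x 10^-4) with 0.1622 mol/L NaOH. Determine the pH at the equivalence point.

n(HC3H5O3) = 0.2071 x 0.02202 = 0.004560 mol; V(NaOH) at equivalence = 0.004560/0.1622 = 0.02812 L.
At equivalence all the acid is converted to C3H5O3-; total volume = 0.02202 + 0.02812 = 0.05014 L, so [C3H5O3-] = 0.004560/0.05014 = 0.09096 M.
Kb = Kw/Ka = 1.0e-14 / 1.4 x 10^-4 = 7.14e-11.
[OH^-] = sqrt(Kb x [C3H5O3-]) = sqrt(7.14e-11 x 0.09096) = 2.55e-6 M.
pOH = 5.59, so pH = 14.00 - 5.59 = 8.41.

8.41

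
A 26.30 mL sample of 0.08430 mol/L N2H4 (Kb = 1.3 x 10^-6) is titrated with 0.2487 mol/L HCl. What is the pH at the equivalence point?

n(N2H4) = 0.08430 x 0.02630 = 0.002217 mol; V(HCl) at equivalence = 0.002217/0.2487 = 0.008915 L.
At equivalence the base is fully converted to N2H5+; total volume = 0.03521 L, so [N2H5+] = 0.002217/0.03521 = 0.06296 M.
Ka(N2H5+) = Kw/Kb = 1.0e-14 / 1.3 x 10^-6 = 7.69e-9.
[H^+] = sqrt(Ka x [N2H5+]) = sqrt(7.69e-9 x 0.06296) = 2.20e-5 M.
pH = -log(2.20e-5) = 4.66.

4.66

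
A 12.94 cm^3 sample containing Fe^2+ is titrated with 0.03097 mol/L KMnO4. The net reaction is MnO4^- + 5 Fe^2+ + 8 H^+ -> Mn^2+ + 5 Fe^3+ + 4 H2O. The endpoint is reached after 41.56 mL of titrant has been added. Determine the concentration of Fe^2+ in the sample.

n(KMnO4) = 0.03097 x 0.04156 = 0.001287 mol.
From the balanced equation, 1 mol KMnO4 reacts with 5 mol Fe^2+, so n(Fe^2+) = 0.001287 x 5/1 = 0.006436 mol.
[Fe^2+] = 0.006436 / 0.01294 L = 0.497 M.

0.497 M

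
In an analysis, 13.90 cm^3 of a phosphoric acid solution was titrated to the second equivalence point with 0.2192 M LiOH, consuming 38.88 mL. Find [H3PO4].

n(LiOH) = 0.2192 x 0.03888 = 0.008522 mol.
At the second equivalence point, 2 mol OH^- react per mol H3PO4, so n(H3PO4) = 0.008522 / 2 = 0.004261 mol.
[H3PO4] = 0.004261 / 0.01390 L = 0.307 M.

0.307 M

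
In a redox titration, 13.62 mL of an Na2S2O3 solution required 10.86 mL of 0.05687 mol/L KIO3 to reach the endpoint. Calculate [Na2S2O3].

n(KIO3) = 0.05687 x 0.01086 = 0.0006176 mol.
From the balanced equation, 1 mol KIO3 reacts with 6 mol Na2S2O3, so n(Na2S2O3) = 0.0006176 x 6/1 = 0.003706 mol.
[Na2S2O3] = 0.003706 / 0.01362 L = 0.272 M.

0.272 M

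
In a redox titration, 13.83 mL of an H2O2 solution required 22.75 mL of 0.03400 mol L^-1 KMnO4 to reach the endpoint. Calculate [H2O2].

n(KMnO4) = 0.03400 x 0.02275 = 0.0007735 mol.
From the balanced equation, 2 mol KMnO4 reacts with 5 mol H2O2, so n(H2O2) = 0.0007735 x 5/2 = 0.001934 mol.
[H2O2] = 0.001934 / 0.01383 L = 0.140 M.

0.140 M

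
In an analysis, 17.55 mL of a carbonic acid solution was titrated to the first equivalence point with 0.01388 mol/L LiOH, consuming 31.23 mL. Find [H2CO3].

0.0247 M

n(LiOH) = 0.01388 x 0.03123 = 0.0004335 mol.
At the first equivalence point, 1 mol OH^- react per mol H2CO3, so n(H2CO3) = 0.0004335 / 1 = 0.0004335 mol.
[H2CO3] = 0.0004335 / 0.01755 L = 0.0247 M.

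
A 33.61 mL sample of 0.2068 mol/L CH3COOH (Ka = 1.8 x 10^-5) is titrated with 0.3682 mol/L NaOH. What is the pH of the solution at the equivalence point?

n(CH3COOH) = 0.2068 x 0.03361 = 0.006951 mol; V(NaOH) at equivalence = 0.006951/0.3682 = 0.01888 L.
At equivalence all the acid is converted to CH3COO-; total volume = 0.03361 + 0.01888 = 0.05249 L, so [CH3COO-] = 0.006951/0.05249 = 0.1324 M.
Kb = Kw/Ka = 1.0e-14 / 1.8 x 10^-5 = 5.56e-10.
[OH^-] = sqrt(Kb x [CH3COO-]) = sqrt(5.56e-10 x 0.1324) = 8.58e-6 M.
pOH = 5.07, so pH = 14.00 - 5.07 = 8.93.

8.93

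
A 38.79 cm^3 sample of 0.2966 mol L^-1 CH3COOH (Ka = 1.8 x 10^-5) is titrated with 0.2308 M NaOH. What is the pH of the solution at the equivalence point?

8.93

n(CH3COOH) = 0.2966 x 0.03879 = 0.01151 mol; V(NaOH) at equivalence = 0.01151/0.2308 = 0.04985 L.
At equivalence all the acid is converted to CH3COO-; total volume = 0.03879 + 0.04985 = 0.08864 L, so [CH3COO-] = 0.01151/0.08864 = 0.1298 M.
Kb = Kw/Ka = 1.0e-14 / 1.8 x 10^-5 = 5.56e-10.
[OH^-] = sqrt(Kb x [CH3COO-]) = sqrt(5.56e-10 x 0.1298) = 8.49e-6 M.
pOH = 5.07, so pH = 14.00 - 5.07 = 8.93.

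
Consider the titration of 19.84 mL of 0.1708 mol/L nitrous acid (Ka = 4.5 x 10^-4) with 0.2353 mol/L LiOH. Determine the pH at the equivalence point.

n(HNO2) = 0.1708 x 0.01984 = 0.003389 mol; V(LiOH) at equivalence = 0.003389/0.2353 = 0.01440 L.
At equivalence all the acid is converted to NO2-; total volume = 0.01984 + 0.01440 = 0.03424 L, so [NO2-] = 0.003389/0.03424 = 0.09896 M.
Kb = Kw/Ka = 1.0e-14 / 4.5 x 10^-4 = 2.22e-11.
[OH^-] = sqrt(Kb x [NO2-]) = sqrt(2.22e-11 x 0.09896) = 1.48e-6 M.
pOH = 5.83, so pH = 14.00 - 5.83 = 8.17.

8.17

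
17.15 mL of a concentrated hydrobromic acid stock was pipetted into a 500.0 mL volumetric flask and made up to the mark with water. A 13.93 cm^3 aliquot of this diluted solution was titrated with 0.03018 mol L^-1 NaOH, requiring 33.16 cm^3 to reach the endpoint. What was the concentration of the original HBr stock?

n(NaOH) = 0.03018 x 0.03316 = 0.001001 mol.
n(HBr) in the aliquot = 0.001001 mol.
[diluted HBr] = 0.001001 / 0.01393 = 0.07184 M.
Dilution factor = 500.0/17.15 = 29.15, so [stock] = 0.07184 x 29.15 = 2.09 M.

2.09 M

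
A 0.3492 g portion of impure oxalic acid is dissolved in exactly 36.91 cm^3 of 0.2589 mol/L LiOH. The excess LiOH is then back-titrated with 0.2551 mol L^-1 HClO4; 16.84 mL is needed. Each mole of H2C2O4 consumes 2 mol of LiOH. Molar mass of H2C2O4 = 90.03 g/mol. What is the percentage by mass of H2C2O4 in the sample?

67.8%

Total n(LiOH) added = 0.2589 x 0.03691 = 0.009556 mol.
n(HClO4) used = 0.2551 x 0.01684 = 0.004296 mol, which equals the excess n(LiOH).
So n(LiOH) consumed by the sample = 0.009556 - 0.004296 = 0.005260 mol.
n(H2C2O4) = 0.005260 / 2 = 0.002630 mol.
mass H2C2O4 = 0.002630 x 90.03 = 0.2368 g, so %H2C2O4 = 0.2368/0.3492 x 100 = 67.8%.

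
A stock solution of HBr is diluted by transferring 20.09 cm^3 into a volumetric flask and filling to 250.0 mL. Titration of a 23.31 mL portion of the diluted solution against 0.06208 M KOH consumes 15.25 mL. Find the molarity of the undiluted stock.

0.505 M

n(KOH) = 0.06208 x 0.01525 = 0.0009467 mol.
n(HBr) in the aliquot = 0.0009467 mol.
[diluted HBr] = 0.0009467 / 0.02331 = 0.04061 M.
Dilution factor = 250.0/20.09 = 12.44, so [stock] = 0.04061 x 12.44 = 0.505 M.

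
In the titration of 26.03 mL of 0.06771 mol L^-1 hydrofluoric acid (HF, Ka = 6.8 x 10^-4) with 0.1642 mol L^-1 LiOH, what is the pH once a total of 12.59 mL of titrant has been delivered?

11.90

n(acid) = 0.06771 x 0.02603 = 0.001762 mol; n(LiOH) added = 0.1642 x 0.01259 = 0.002067 mol.
Base is in excess by 0.002067 - 0.001762 = 0.0003048 mol in a total volume of 0.03862 L.
[OH^-] = 0.0003048/0.03862 = 0.007892 M, so pOH = 2.10 and pH = 14.00 - 2.10 = 11.90.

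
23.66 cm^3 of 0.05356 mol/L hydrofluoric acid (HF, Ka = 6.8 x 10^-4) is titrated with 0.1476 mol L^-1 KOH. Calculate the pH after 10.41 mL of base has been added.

11.90

n(acid) = 0.05356 x 0.02366 = 0.001267 mol; n(KOH) added = 0.1476 x 0.01041 = 0.001537 mol.
Base is in excess by 0.001537 - 0.001267 = 0.0002693 mol in a total volume of 0.03407 L.
[OH^-] = 0.0002693/0.03407 = 0.007904 M, so pOH = 2.10 and pH = 14.00 - 2.10 = 11.90.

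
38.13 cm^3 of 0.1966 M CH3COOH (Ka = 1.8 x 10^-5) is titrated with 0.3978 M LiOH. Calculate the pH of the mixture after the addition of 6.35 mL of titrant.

Initial n(CH3COOH) = 0.1966 x 0.03813 = 0.007496 mol.
n(LiOH) added = 0.3978 x 0.006350 = 0.002526 mol, converting that many moles of CH3COOH to CH3COO-.
Remaining n(CH3COOH) = 0.004970 mol; n(CH3COO-) = 0.002526 mol.
By Henderson-Hasselbalch, pH = pKa + log([A^-]/[HA]) = 4.74 + log(0.002526/0.004970) = 4.74 + (-0.29) = 4.45.

4.45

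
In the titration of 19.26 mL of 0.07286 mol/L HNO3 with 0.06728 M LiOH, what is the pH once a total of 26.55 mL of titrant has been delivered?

11.92

n(acid) = 0.07286 x 0.01926 = 0.001403 mol; n(LiOH) added = 0.06728 x 0.02655 = 0.001786 mol.
Base is in excess by 0.001786 - 0.001403 = 0.0003830 mol in a total volume of 0.04581 L.
[OH^-] = 0.0003830/0.04581 = 0.008361 M, so pOH = 2.08 and pH = 14.00 - 2.08 = 11.92.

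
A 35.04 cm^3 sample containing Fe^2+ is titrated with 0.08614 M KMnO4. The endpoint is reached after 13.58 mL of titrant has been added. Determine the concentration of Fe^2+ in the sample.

0.167 M

n(KMnO4) = 0.08614 x 0.01358 = 0.001170 mol.
From the balanced equation, 1 mol KMnO4 reacts with 5 mol Fe^2+, so n(Fe^2+) = 0.001170 x 5/1 = 0.005849 mol.
[Fe^2+] = 0.005849 / 0.03504 L = 0.167 M.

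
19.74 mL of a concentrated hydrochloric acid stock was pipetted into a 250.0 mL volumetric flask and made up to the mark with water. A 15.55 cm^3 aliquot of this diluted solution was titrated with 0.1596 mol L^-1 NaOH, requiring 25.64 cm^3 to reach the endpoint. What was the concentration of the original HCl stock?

n(NaOH) = 0.1596 x 0.02564 = 0.004092 mol.
n(HCl) in the aliquot = 0.004092 mol.
[diluted HCl] = 0.004092 / 0.01555 = 0.2632 M.
Dilution factor = 250.0/19.74 = 12.66, so [stock] = 0.2632 x 12.66 = 3.33 M.

3.33 M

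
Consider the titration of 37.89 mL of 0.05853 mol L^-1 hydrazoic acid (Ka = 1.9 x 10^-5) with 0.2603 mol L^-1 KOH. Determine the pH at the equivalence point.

n(HN3) = 0.05853 x 0.03789 = 0.002218 mol; V(KOH) at equivalence = 0.002218/0.2603 = 0.008520 L.
At equivalence all the acid is converted to N3-; total volume = 0.03789 + 0.008520 = 0.04641 L, so [N3-] = 0.002218/0.04641 = 0.04779 M.
Kb = Kw/Ka = 1.0e-14 / 1.9 x 10^-5 = 5.26e-10.
[OH^-] = sqrt(Kb x [N3-]) = sqrt(5.26e-10 x 0.04779) = 5.01e-6 M.
pOH = 5.30, so pH = 14.00 - 5.30 = 8.70.

8.70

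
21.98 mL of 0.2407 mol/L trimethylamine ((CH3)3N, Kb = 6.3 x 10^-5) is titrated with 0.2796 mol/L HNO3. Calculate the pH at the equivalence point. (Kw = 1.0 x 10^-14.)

n((CH3)3N) = 0.2407 x 0.02198 = 0.005291 mol; V(HNO3) at equivalence = 0.005291/0.2796 = 0.01892 L.
At equivalence the base is fully converted to (CH3)3NH+; total volume = 0.04090 L, so [(CH3)3NH+] = 0.005291/0.04090 = 0.1293 M.
Ka((CH3)3NH+) = Kw/Kb = 1.0e-14 / 6.3 x 10^-5 = 1.59e-10.
[H^+] = sqrt(Ka x [(CH3)3NH+]) = sqrt(1.59e-10 x 0.1293) = 4.53e-6 M.
pH = -log(4.53e-6) = 5.34.

5.34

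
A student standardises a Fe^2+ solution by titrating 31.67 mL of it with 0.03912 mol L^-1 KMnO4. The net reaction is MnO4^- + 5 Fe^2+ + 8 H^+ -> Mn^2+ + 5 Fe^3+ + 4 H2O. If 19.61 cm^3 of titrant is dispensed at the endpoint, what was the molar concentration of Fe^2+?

0.121 M

n(KMnO4) = 0.03912 x 0.01961 = 0.0007671 mol.
From the balanced equation, 1 mol KMnO4 reacts with 5 mol Fe^2+, so n(Fe^2+) = 0.0007671 x 5/1 = 0.003836 mol.
[Fe^2+] = 0.003836 / 0.03167 L = 0.121 M.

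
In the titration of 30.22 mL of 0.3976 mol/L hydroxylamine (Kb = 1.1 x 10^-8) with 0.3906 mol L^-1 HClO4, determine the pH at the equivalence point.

n(NH2OH) = 0.3976 x 0.03022 = 0.01202 mol; V(HClO4) at equivalence = 0.01202/0.3906 = 0.03076 L.
At equivalence the base is fully converted to NH3OH+; total volume = 0.06098 L, so [NH3OH+] = 0.01202/0.06098 = 0.1970 M.
Ka(NH3OH+) = Kw/Kb = 1.0e-14 / 1.1 x 10^-8 = 9.09e-7.
[H^+] = sqrt(Ka x [NH3OH+]) = sqrt(9.09e-7 x 0.1970) = 0.000423 M.
pH = -log(0.000423) = 3.37.

3.37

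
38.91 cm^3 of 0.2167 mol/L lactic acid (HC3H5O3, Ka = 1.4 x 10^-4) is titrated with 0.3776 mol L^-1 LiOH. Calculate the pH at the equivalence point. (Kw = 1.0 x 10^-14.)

n(HC3H5O3) = 0.2167 x 0.03891 = 0.008432 mol; V(LiOH) at equivalence = 0.008432/0.3776 = 0.02233 L.
At equivalence all the acid is converted to C3H5O3-; total volume = 0.03891 + 0.02233 = 0.06124 L, so [C3H5O3-] = 0.008432/0.06124 = 0.1377 M.
Kb = Kw/Ka = 1.0e-14 / 1.4 x 10^-4 = 7.14e-11.
[OH^-] = sqrt(Kb x [C3H5O3-]) = sqrt(7.14e-11 x 0.1377) = 3.14e-6 M.
pOH = 5.50, so pH = 14.00 - 5.50 = 8.50.

8.50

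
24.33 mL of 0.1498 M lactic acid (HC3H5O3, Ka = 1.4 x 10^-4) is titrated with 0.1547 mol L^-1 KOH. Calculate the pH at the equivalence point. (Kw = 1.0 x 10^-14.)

8.37

n(HC3H5O3) = 0.1498 x 0.02433 = 0.003645 mol; V(KOH) at equivalence = 0.003645/0.1547 = 0.02356 L.
At equivalence all the acid is converted to C3H5O3-; total volume = 0.02433 + 0.02356 = 0.04789 L, so [C3H5O3-] = 0.003645/0.04789 = 0.07611 M.
Kb = Kw/Ka = 1.0e-14 / 1.4 x 10^-4 = 7.14e-11.
[OH^-] = sqrt(Kb x [C3H5O3-]) = sqrt(7.14e-11 x 0.07611) = 2.33e-6 M.
pOH = 5.63, so pH = 14.00 - 5.63 = 8.37.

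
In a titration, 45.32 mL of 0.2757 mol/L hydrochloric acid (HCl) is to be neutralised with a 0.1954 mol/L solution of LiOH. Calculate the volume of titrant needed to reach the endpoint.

n(HCl) = 0.2757 mol/L x 0.04532 L = 0.01249 mol.
At equivalence n(LiOH) = n(HCl) = 0.01249 mol.
V(LiOH) = 0.01249 / 0.1954 = 0.06394 L = 63.9 mL.

63.9 mL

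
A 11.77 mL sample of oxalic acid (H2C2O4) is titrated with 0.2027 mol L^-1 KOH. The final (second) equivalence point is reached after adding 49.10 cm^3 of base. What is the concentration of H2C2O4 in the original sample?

n(KOH) = 0.2027 x 0.04910 = 0.009953 mol.
At the final (second) equivalence point, 2 mol OH^- react per mol H2C2O4, so n(H2C2O4) = 0.009953 / 2 = 0.004976 mol.
[H2C2O4] = 0.004976 / 0.01177 L = 0.423 M.

0.423 M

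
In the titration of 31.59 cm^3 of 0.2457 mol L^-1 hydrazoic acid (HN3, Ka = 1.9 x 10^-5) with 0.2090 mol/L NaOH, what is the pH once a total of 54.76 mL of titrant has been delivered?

n(acid) = 0.2457 x 0.03159 = 0.007762 mol; n(NaOH) added = 0.2090 x 0.05476 = 0.01144 mol.
Base is in excess by 0.01144 - 0.007762 = 0.003683 mol in a total volume of 0.08635 L.
[OH^-] = 0.003683/0.08635 = 0.04265 M, so pOH = 1.37 and pH = 14.00 - 1.37 = 12.63.

12.63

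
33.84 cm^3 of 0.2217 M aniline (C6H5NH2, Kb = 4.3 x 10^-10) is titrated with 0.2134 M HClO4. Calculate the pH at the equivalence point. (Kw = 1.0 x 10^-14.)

n(C6H5NH2) = 0.2217 x 0.03384 = 0.007502 mol; V(HClO4) at equivalence = 0.007502/0.2134 = 0.03516 L.
At equivalence the base is fully converted to C6H5NH3+; total volume = 0.06900 L, so [C6H5NH3+] = 0.007502/0.06900 = 0.1087 M.
Ka(C6H5NH3+) = Kw/Kb = 1.0e-14 / 4.3 x 10^-10 = 2.33e-5.
[H^+] = sqrt(Ka x [C6H5NH3+]) = sqrt(2.33e-5 x 0.1087) = 0.00159 M.
pH = -log(0.00159) = 2.80.

2.80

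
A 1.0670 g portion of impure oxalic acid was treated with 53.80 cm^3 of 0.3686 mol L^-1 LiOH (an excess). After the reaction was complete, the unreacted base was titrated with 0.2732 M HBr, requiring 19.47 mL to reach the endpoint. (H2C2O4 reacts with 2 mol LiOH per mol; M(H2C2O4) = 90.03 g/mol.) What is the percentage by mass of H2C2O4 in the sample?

61.2%

Total n(LiOH) added = 0.3686 x 0.05380 = 0.01983 mol.
n(HBr) used = 0.2732 x 0.01947 = 0.005319 mol, which equals the excess n(LiOH).
So n(LiOH) consumed by the sample = 0.01983 - 0.005319 = 0.01451 mol.
n(H2C2O4) = 0.01451 / 2 = 0.007256 mol.
mass H2C2O4 = 0.007256 x 90.03 = 0.6532 g, so %H2C2O4 = 0.6532/1.0670 x 100 = 61.2%.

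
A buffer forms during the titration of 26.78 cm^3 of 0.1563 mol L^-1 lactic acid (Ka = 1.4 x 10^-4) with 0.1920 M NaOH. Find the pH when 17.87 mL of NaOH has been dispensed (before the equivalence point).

4.51

Initial n(HC3H5O3) = 0.1563 x 0.02678 = 0.004186 mol.
n(NaOH) added = 0.1920 x 0.01787 = 0.003431 mol, converting that many moles of HC3H5O3 to C3H5O3-.
Remaining n(HC3H5O3) = 0.0007547 mol; n(C3H5O3-) = 0.003431 mol.
By Henderson-Hasselbalch, pH = pKa + log([A^-]/[HA]) = 3.85 + log(0.003431/0.0007547) = 3.85 + (+0.66) = 4.51.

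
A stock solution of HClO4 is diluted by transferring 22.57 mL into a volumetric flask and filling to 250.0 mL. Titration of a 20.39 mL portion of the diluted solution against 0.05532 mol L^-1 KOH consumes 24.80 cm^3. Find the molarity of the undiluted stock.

n(KOH) = 0.05532 x 0.02480 = 0.001372 mol.
n(HClO4) in the aliquot = 0.001372 mol.
[diluted HClO4] = 0.001372 / 0.02039 = 0.06728 M.
Dilution factor = 250.0/22.57 = 11.08, so [stock] = 0.06728 x 11.08 = 0.745 M.

0.745 M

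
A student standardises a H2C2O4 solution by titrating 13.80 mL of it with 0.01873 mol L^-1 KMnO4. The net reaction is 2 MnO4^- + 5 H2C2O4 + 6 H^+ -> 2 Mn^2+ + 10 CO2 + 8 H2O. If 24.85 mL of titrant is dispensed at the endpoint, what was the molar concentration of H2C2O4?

0.0843 M

n(KMnO4) = 0.01873 x 0.02485 = 0.0004654 mol.
From the balanced equation, 2 mol KMnO4 reacts with 5 mol H2C2O4, so n(H2C2O4) = 0.0004654 x 5/2 = 0.001164 mol.
[H2C2O4] = 0.001164 / 0.01380 L = 0.0843 M.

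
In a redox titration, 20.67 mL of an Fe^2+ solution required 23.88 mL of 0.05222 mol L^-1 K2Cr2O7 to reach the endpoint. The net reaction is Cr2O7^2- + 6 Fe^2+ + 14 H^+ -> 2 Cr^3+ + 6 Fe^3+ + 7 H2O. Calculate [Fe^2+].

n(K2Cr2O7) = 0.05222 x 0.02388 = 0.001247 mol.
From the balanced equation, 1 mol K2Cr2O7 reacts with 6 mol Fe^2+, so n(Fe^2+) = 0.001247 x 6/1 = 0.007482 mol.
[Fe^2+] = 0.007482 / 0.02067 L = 0.362 M.

0.362 M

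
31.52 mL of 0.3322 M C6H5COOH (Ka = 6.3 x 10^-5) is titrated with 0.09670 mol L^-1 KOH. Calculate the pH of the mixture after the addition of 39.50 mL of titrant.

Initial n(C6H5COOH) = 0.3322 x 0.03152 = 0.01047 mol.
n(KOH) added = 0.09670 x 0.03950 = 0.003820 mol, converting that many moles of C6H5COOH to C6H5COO-.
Remaining n(C6H5COOH) = 0.006651 mol; n(C6H5COO-) = 0.003820 mol.
By Henderson-Hasselbalch, pH = pKa + log([A^-]/[HA]) = 4.20 + log(0.003820/0.006651) = 4.20 + (-0.24) = 3.96.

3.96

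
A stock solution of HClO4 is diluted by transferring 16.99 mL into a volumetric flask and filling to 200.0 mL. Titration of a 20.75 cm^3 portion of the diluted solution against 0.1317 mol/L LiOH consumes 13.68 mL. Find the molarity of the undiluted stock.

1.02 M

n(LiOH) = 0.1317 x 0.01368 = 0.001802 mol.
n(HClO4) in the aliquot = 0.001802 mol.
[diluted HClO4] = 0.001802 / 0.02075 = 0.08683 M.
Dilution factor = 200.0/16.99 = 11.77, so [stock] = 0.08683 x 11.77 = 1.02 M.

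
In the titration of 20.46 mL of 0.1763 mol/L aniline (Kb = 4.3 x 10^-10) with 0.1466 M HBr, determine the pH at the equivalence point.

n(C6H5NH2) = 0.1763 x 0.02046 = 0.003607 mol; V(HBr) at equivalence = 0.003607/0.1466 = 0.02461 L.
At equivalence the base is fully converted to C6H5NH3+; total volume = 0.04507 L, so [C6H5NH3+] = 0.003607/0.04507 = 0.08004 M.
Ka(C6H5NH3+) = Kw/Kb = 1.0e-14 / 4.3 x 10^-10 = 2.33e-5.
[H^+] = sqrt(Ka x [C6H5NH3+]) = sqrt(2.33e-5 x 0.08004) = 0.00136 M.
pH = -log(0.00136) = 2.87.

2.87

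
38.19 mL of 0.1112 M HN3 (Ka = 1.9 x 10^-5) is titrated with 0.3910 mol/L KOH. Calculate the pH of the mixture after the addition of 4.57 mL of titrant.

4.58

Initial n(HN3) = 0.1112 x 0.03819 = 0.004247 mol.
n(KOH) added = 0.3910 x 0.004570 = 0.001787 mol, converting that many moles of HN3 to N3-.
Remaining n(HN3) = 0.002460 mol; n(N3-) = 0.001787 mol.
By Henderson-Hasselbalch, pH = pKa + log([A^-]/[HA]) = 4.72 + log(0.001787/0.002460) = 4.72 + (-0.14) = 4.58.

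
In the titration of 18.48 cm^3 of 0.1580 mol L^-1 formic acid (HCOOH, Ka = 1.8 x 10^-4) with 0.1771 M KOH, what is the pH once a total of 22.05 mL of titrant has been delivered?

n(acid) = 0.1580 x 0.01848 = 0.002920 mol; n(KOH) added = 0.1771 x 0.02205 = 0.003905 mol.
Base is in excess by 0.003905 - 0.002920 = 0.0009852 mol in a total volume of 0.04053 L.
[OH^-] = 0.0009852/0.04053 = 0.02431 M, so pOH = 1.61 and pH = 14.00 - 1.61 = 12.39.

12.39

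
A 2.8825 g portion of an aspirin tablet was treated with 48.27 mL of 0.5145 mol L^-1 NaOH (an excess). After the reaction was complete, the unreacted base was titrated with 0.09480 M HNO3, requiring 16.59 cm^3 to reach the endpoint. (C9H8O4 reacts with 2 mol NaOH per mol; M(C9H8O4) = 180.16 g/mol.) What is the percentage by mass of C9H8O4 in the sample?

Total n(NaOH) added = 0.5145 x 0.04827 = 0.02483 mol.
n(HNO3) used = 0.09480 x 0.01659 = 0.001573 mol, which equals the excess n(NaOH).
So n(NaOH) consumed by the sample = 0.02483 - 0.001573 = 0.02326 mol.
n(C9H8O4) = 0.02326 / 2 = 0.01163 mol.
mass C9H8O4 = 0.01163 x 180.16 = 2.095 g, so %C9H8O4 = 2.095/2.8825 x 100 = 72.7%.

72.7%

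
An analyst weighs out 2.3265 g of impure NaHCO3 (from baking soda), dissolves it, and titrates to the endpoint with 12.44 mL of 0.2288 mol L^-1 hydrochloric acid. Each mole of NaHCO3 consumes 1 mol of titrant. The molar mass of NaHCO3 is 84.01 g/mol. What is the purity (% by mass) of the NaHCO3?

10.3%

n(HCl) = 0.2288 x 0.01244 = 0.002846 mol.
n(NaHCO3) = 0.002846 / 1 = 0.002846 mol.
mass of NaHCO3 = 0.002846 x 84.01 = 0.2391 g.
% purity = 0.2391 / 2.3265 x 100 = 10.3%.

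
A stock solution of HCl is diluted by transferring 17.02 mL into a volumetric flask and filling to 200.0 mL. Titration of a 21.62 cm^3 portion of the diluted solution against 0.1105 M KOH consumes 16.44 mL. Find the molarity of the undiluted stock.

n(KOH) = 0.1105 x 0.01644 = 0.001817 mol.
n(HCl) in the aliquot = 0.001817 mol.
[diluted HCl] = 0.001817 / 0.02162 = 0.08402 M.
Dilution factor = 200.0/17.02 = 11.75, so [stock] = 0.08402 x 11.75 = 0.987 M.

0.987 M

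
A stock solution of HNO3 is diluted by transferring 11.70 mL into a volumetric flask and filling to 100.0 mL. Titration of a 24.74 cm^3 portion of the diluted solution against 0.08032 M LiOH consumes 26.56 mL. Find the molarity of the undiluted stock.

0.737 M

n(LiOH) = 0.08032 x 0.02656 = 0.002133 mol.
n(HNO3) in the aliquot = 0.002133 mol.
[diluted HNO3] = 0.002133 / 0.02474 = 0.08623 M.
Dilution factor = 100.0/11.70 = 8.547, so [stock] = 0.08623 x 8.547 = 0.737 M.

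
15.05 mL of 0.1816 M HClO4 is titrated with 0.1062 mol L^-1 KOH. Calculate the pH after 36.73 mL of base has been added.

12.35

n(acid) = 0.1816 x 0.01505 = 0.002733 mol; n(KOH) added = 0.1062 x 0.03673 = 0.003901 mol.
Base is in excess by 0.003901 - 0.002733 = 0.001168 mol in a total volume of 0.05178 L.
[OH^-] = 0.001168/0.05178 = 0.02255 M, so pOH = 1.65 and pH = 14.00 - 1.65 = 12.35.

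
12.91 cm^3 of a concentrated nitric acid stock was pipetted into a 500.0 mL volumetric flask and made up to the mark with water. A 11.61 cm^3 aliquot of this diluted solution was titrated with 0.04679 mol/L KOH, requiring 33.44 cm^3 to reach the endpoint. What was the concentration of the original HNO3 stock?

5.22 M

n(KOH) = 0.04679 x 0.03344 = 0.001565 mol.
n(HNO3) in the aliquot = 0.001565 mol.
[diluted HNO3] = 0.001565 / 0.01161 = 0.1348 M.
Dilution factor = 500.0/12.91 = 38.73, so [stock] = 0.1348 x 38.73 = 5.22 M.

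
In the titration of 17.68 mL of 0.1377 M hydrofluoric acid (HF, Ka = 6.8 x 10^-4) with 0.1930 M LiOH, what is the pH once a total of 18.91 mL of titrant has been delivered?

n(acid) = 0.1377 x 0.01768 = 0.002435 mol; n(LiOH) added = 0.1930 x 0.01891 = 0.003650 mol.
Base is in excess by 0.003650 - 0.002435 = 0.001215 mol in a total volume of 0.03659 L.
[OH^-] = 0.001215/0.03659 = 0.03321 M, so pOH = 1.48 and pH = 14.00 - 1.48 = 12.52.

12.52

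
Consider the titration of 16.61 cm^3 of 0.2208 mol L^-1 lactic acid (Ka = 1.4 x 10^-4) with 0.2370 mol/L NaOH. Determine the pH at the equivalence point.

8.46

n(HC3H5O3) = 0.2208 x 0.01661 = 0.003667 mol; V(NaOH) at equivalence = 0.003667/0.2370 = 0.01547 L.
At equivalence all the acid is converted to C3H5O3-; total volume = 0.01661 + 0.01547 = 0.03208 L, so [C3H5O3-] = 0.003667/0.03208 = 0.1143 M.
Kb = Kw/Ka = 1.0e-14 / 1.4 x 10^-4 = 7.14e-11.
[OH^-] = sqrt(Kb x [C3H5O3-]) = sqrt(7.14e-11 x 0.1143) = 2.86e-6 M.
pOH = 5.54, so pH = 14.00 - 5.54 = 8.46.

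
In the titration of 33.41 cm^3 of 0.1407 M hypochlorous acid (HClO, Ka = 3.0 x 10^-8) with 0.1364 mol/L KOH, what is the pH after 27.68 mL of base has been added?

Initial n(HClO) = 0.1407 x 0.03341 = 0.004701 mol.
n(KOH) added = 0.1364 x 0.02768 = 0.003776 mol, converting that many moles of HClO to ClO-.
Remaining n(HClO) = 0.0009252 mol; n(ClO-) = 0.003776 mol.
By Henderson-Hasselbalch, pH = pKa + log([A^-]/[HA]) = 7.52 + log(0.003776/0.0009252) = 7.52 + (+0.61) = 8.13.

8.13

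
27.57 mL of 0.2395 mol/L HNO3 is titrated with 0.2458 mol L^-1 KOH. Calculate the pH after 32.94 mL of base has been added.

n(acid) = 0.2395 x 0.02757 = 0.006603 mol; n(KOH) added = 0.2458 x 0.03294 = 0.008097 mol.
Base is in excess by 0.008097 - 0.006603 = 0.001494 mol in a total volume of 0.06051 L.
[OH^-] = 0.001494/0.06051 = 0.02468 M, so pOH = 1.61 and pH = 14.00 - 1.61 = 12.39.

12.39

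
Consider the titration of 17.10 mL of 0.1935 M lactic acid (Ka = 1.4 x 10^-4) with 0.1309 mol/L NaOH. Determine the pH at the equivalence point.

n(HC3H5O3) = 0.1935 x 0.01710 = 0.003309 mol; V(NaOH) at equivalence = 0.003309/0.1309 = 0.02528 L.
At equivalence all the acid is converted to C3H5O3-; total volume = 0.01710 + 0.02528 = 0.04238 L, so [C3H5O3-] = 0.003309/0.04238 = 0.07808 M.
Kb = Kw/Ka = 1.0e-14 / 1.4 x 10^-4 = 7.14e-11.
[OH^-] = sqrt(Kb x [C3H5O3-]) = sqrt(7.14e-11 x 0.07808) = 2.36e-6 M.
pOH = 5.63, so pH = 14.00 - 5.63 = 8.37.

8.37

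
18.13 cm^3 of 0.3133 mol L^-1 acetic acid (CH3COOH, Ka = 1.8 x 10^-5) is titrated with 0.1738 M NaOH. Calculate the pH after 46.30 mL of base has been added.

12.57

n(acid) = 0.3133 x 0.01813 = 0.005680 mol; n(NaOH) added = 0.1738 x 0.04630 = 0.008047 mol.
Base is in excess by 0.008047 - 0.005680 = 0.002367 mol in a total volume of 0.06443 L.
[OH^-] = 0.002367/0.06443 = 0.03673 M, so pOH = 1.43 and pH = 14.00 - 1.43 = 12.57.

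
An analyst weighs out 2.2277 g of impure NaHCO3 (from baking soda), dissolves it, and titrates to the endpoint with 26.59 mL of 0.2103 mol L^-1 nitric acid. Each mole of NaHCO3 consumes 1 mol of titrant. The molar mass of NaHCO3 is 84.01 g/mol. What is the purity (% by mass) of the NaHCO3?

n(HNO3) = 0.2103 x 0.02659 = 0.005592 mol.
n(NaHCO3) = 0.005592 / 1 = 0.005592 mol.
mass of NaHCO3 = 0.005592 x 84.01 = 0.4698 g.
% purity = 0.4698 / 2.2277 x 100 = 21.1%.

21.1%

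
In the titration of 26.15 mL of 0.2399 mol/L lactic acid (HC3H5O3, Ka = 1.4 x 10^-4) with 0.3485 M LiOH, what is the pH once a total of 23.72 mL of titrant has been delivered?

n(acid) = 0.2399 x 0.02615 = 0.006273 mol; n(LiOH) added = 0.3485 x 0.02372 = 0.008266 mol.
Base is in excess by 0.008266 - 0.006273 = 0.001993 mol in a total volume of 0.04987 L.
[OH^-] = 0.001993/0.04987 = 0.03996 M, so pOH = 1.40 and pH = 14.00 - 1.40 = 12.60.

12.60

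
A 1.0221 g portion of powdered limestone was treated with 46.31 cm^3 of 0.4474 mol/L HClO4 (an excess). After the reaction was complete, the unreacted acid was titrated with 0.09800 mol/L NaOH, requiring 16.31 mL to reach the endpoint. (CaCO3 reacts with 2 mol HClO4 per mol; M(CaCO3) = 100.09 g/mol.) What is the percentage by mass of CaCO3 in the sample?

93.6%

Total n(HClO4) added = 0.4474 x 0.04631 = 0.02072 mol.
n(NaOH) used = 0.09800 x 0.01631 = 0.001598 mol, which equals the excess n(HClO4).
So n(HClO4) consumed by the sample = 0.02072 - 0.001598 = 0.01912 mol.
n(CaCO3) = 0.01912 / 2 = 0.009560 mol.
mass CaCO3 = 0.009560 x 100.09 = 0.9569 g, so %CaCO3 = 0.9569/1.0221 x 100 = 93.6%.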